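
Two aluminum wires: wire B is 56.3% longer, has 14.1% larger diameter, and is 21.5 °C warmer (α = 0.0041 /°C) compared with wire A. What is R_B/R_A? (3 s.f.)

1.31

R ∝ ρL/d² with ρ ∝ (1+αΔT), so R_B/R_A = (1 + 56.3/100) × (1 + 14.1/100)⁻² × (1 + 0.0041×21.5)
= 1.563 × 0.7681 × 1.088 = 1.31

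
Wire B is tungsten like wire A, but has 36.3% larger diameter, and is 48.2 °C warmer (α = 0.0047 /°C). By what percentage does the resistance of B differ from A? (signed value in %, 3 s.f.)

-34.0%

R ∝ ρL/d² with ρ ∝ (1+αΔT), so R_B/R_A = (1 + 36.3/100)⁻² × (1 + 0.0047×48.2)
= 0.5383 × 1.226 = 0.6602
(R_B − R_A)/R_A = 0.6602 − 1 = -34.0%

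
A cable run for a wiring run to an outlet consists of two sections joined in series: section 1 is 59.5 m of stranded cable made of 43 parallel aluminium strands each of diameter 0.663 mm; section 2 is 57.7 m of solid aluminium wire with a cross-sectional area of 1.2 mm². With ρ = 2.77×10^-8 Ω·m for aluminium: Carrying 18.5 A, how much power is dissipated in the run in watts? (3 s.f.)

Section 1: A_strand = π(3.3150e-04)² = 3.452e-07 m²; R₁ = ρL/(N·A_s) = (2.77×10^-8)(59.5)/(43×3.452e-07) = 0.111 Ω
Section 2: A = 1.2 mm² = 1.200e-06 m²
R₂ = (2.77×10^-8)(57.7)/(1.200e-06) = 1.332 Ω
R = R₁ + R₂ = 1.443 Ω
P = I²R = (18.5)² × 1.443 = 494 W

494 W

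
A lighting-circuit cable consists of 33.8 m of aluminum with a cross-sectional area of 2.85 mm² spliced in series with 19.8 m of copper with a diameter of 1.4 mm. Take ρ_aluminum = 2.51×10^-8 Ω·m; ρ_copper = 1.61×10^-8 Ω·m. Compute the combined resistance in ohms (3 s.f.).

Segment 1: A = 2.85 mm² = 2.850e-06 m²
R₁ = ρL/A = (2.51×10^-8)(33.8)/(2.850e-06) = 0.2977 Ω
Segment 2: A = π(d/2)² = π(7.0000e-04 m)² = 1.539e-06 m²
R₂ = (1.61×10^-8)(19.8)/(1.539e-06) = 0.2071 Ω
R = R₁ + R₂ = 0.505 Ω

0.505 Ω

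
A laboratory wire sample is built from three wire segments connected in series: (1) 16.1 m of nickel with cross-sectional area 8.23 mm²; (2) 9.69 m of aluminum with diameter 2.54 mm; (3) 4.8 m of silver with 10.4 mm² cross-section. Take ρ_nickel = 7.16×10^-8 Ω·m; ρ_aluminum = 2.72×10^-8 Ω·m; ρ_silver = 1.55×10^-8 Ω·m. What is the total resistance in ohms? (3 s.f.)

0.199 Ω

Seg 1: A = 8.23 mm² = 8.230e-06 m²
R_1 = (7.16×10^-8)(16.1)/(8.230e-06) = 0.1401 Ω
Seg 2: A = π(d/2)² = π(1.2700e-03 m)² = 5.067e-06 m²
R_2 = (2.72×10^-8)(9.69)/(5.067e-06) = 0.05202 Ω
Seg 3: A = 10.4 mm² = 1.040e-05 m²
R_3 = (1.55×10^-8)(4.8)/(1.040e-05) = 0.007154 Ω
R_total = R_1 + R_2 + R_3 = 0.199 Ω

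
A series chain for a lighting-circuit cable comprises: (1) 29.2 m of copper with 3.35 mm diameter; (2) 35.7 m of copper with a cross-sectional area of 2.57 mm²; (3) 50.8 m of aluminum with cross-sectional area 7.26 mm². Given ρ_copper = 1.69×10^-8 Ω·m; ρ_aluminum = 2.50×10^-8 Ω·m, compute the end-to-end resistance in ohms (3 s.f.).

0.466 Ω

Seg 1: A = π(d/2)² = π(1.6750e-03 m)² = 8.814e-06 m²
R_1 = (1.69×10^-8)(29.2)/(8.814e-06) = 0.05599 Ω
Seg 2: A = 2.57 mm² = 2.570e-06 m²
R_2 = (1.69×10^-8)(35.7)/(2.570e-06) = 0.2348 Ω
Seg 3: A = 7.26 mm² = 7.260e-06 m²
R_3 = (2.50×10^-8)(50.8)/(7.260e-06) = 0.1749 Ω
R_total = R_1 + R_2 + R_3 = 0.466 Ω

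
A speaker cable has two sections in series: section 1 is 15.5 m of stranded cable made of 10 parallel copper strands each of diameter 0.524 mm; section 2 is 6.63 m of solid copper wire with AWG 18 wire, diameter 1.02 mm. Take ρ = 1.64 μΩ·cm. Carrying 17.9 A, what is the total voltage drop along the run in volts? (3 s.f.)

ρ = 1.64 μΩ·cm = 1.64×10^-8 Ω·m
Section 1: A_strand = π(2.6200e-04)² = 2.157e-07 m²; R₁ = ρL/(N·A_s) = (1.64×10^-8)(15.5)/(10×2.157e-07) = 0.1179 Ω
Section 2: A = π(1.02/2 mm)² = π(5.1000e-04 m)² = 8.171e-07 m²
R₂ = (1.64×10^-8)(6.63)/(8.171e-07) = 0.1331 Ω
R = R₁ + R₂ = 0.2509 Ω
V = IR = 17.9 × 0.2509 = 4.49 V

4.49 V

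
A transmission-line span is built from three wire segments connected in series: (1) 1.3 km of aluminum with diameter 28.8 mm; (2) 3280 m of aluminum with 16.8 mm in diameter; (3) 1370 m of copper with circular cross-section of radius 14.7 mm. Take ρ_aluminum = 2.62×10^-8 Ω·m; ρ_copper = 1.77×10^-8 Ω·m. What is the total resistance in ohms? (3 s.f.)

Seg 1: A = π(d/2)² = π(1.4400e-02 m)² = 6.514e-04 m²
R_1 = (2.62×10^-8)(1300)/(6.514e-04) = 0.05228 Ω
Seg 2: A = π(d/2)² = π(8.4000e-03 m)² = 2.217e-04 m²
R_2 = (2.62×10^-8)(3280)/(2.217e-04) = 0.3877 Ω
Seg 3: A = πr² = π(1.4700e-02 m)² = 6.789e-04 m²
R_3 = (1.77×10^-8)(1370)/(6.789e-04) = 0.03572 Ω
R_total = R_1 + R_2 + R_3 = 0.476 Ω

0.476 Ω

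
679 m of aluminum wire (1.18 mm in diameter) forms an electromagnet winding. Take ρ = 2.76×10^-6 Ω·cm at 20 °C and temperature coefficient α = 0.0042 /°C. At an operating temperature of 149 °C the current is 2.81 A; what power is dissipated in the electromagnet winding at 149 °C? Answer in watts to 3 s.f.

209 W

ρ = 2.76×10^-6 Ω·cm = 2.76×10^-8 Ω·m
A = π(d/2)² = π(5.9000e-04 m)² = 1.094e-06 m²
R₍20₎ = ρL/A = (2.76×10^-8)(679)/(1.094e-06) = 17.14 Ω
R₍149₎ = R₍20₎(1 + αΔT) = 17.14 × (1 + 0.0042×129) = 26.42 Ω
P = I²R = (2.81)² × 26.42 = 209 W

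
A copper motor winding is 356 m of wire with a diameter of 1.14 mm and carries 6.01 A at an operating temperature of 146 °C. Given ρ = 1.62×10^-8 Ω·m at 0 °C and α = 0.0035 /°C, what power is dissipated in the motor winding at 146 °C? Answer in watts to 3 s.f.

308 W

A = π(d/2)² = π(5.7000e-04 m)² = 1.021e-06 m²
R₍0₎ = ρL/A = (1.62×10^-8)(356)/(1.021e-06) = 5.65 Ω
R₍146₎ = R₍0₎(1 + αΔT) = 5.65 × (1 + 0.0035×146) = 8.537 Ω
P = I²R = (6.01)² × 8.537 = 308 W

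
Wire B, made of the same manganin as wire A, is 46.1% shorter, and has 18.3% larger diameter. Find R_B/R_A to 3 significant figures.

0.385

R ∝ L/d², so R_B/R_A = (1 − 46.1/100) × (1 + 18.3/100)⁻²
= 0.539 × 0.7146 = 0.385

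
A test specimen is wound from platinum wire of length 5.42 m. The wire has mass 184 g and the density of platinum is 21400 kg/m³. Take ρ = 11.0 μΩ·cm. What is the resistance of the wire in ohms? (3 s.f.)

0.376 Ω

ρ = 11.0 μΩ·cm = 1.10×10^-7 Ω·m
A = m/(density·L) = 0.184/(21400×5.42) = 1.5864e-06 m²
R = ρL/A = (1.10×10^-7)(5.42)/(1.5864e-06) = 0.376 Ω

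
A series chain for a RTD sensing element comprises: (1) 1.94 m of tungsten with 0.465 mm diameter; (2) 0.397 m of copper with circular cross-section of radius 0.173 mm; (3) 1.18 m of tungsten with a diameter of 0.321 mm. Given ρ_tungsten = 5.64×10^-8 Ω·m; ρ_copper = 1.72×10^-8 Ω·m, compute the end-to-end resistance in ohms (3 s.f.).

Seg 1: A = π(d/2)² = π(2.3250e-04 m)² = 1.698e-07 m²
R_1 = (5.64×10^-8)(1.94)/(1.698e-07) = 0.6443 Ω
Seg 2: A = πr² = π(1.7300e-04 m)² = 9.402e-08 m²
R_2 = (1.72×10^-8)(0.397)/(9.402e-08) = 0.07262 Ω
Seg 3: A = π(d/2)² = π(1.6050e-04 m)² = 8.093e-08 m²
R_3 = (5.64×10^-8)(1.18)/(8.093e-08) = 0.8224 Ω
R_total = R_1 + R_2 + R_3 = 1.54 Ω

1.54 Ω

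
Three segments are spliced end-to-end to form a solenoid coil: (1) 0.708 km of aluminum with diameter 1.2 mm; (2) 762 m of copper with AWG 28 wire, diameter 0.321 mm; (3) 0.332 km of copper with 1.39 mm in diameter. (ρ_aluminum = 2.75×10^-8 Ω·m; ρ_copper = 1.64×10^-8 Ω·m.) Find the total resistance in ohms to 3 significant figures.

175 Ω

Seg 1: A = π(d/2)² = π(6.0000e-04 m)² = 1.131e-06 m²
R_1 = (2.75×10^-8)(708)/(1.131e-06) = 17.22 Ω
Seg 2: A = π(0.321/2 mm)² = π(1.6050e-04 m)² = 8.093e-08 m²
R_2 = (1.64×10^-8)(762)/(8.093e-08) = 154.4 Ω
Seg 3: A = π(d/2)² = π(6.9500e-04 m)² = 1.517e-06 m²
R_3 = (1.64×10^-8)(332)/(1.517e-06) = 3.588 Ω
R_total = R_1 + R_2 + R_3 = 175 Ω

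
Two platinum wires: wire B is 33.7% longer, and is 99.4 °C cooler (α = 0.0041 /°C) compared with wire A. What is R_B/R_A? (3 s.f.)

R ∝ ρL/d² with ρ ∝ (1+αΔT), so R_B/R_A = (1 + 33.7/100) × (1 − 0.0041×99.4)
= 1.337 × 0.5925 = 0.792

0.792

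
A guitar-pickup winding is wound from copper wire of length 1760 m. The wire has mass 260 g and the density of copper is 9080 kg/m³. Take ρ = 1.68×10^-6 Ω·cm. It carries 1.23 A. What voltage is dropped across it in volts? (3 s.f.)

2240 V

ρ = 1.68×10^-6 Ω·cm = 1.68×10^-8 Ω·m
A = m/(density·L) = 0.26/(9080×1760) = 1.6270e-08 m²
R = ρL/A = (1.68×10^-8)(1760)/(1.6270e-08) = 1817 Ω
V = IR = 1.23 × 1817 = 2240 V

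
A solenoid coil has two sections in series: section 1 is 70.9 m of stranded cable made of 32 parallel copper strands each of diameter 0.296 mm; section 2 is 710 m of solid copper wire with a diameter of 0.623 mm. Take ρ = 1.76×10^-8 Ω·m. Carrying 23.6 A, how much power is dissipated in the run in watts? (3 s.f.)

Section 1: A_strand = π(1.4800e-04)² = 6.881e-08 m²; R₁ = ρL/(N·A_s) = (1.76×10^-8)(70.9)/(32×6.881e-08) = 0.5667 Ω
Section 2: A = π(d/2)² = π(3.1150e-04 m)² = 3.048e-07 m²
R₂ = (1.76×10^-8)(710)/(3.048e-07) = 40.99 Ω
R = R₁ + R₂ = 41.56 Ω
P = I²R = (23.6)² × 41.56 = 23100 W

23100 W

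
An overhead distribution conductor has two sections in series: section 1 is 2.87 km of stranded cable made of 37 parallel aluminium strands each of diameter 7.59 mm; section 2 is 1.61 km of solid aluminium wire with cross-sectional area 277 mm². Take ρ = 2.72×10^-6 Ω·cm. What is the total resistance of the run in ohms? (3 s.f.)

ρ = 2.72×10^-6 Ω·cm = 2.72×10^-8 Ω·m
Section 1: A_strand = π(3.7950e-03)² = 4.525e-05 m²; R₁ = ρL/(N·A_s) = (2.72×10^-8)(2870)/(37×4.525e-05) = 0.04663 Ω
Section 2: A = 277 mm² = 2.770e-04 m²
R₂ = (2.72×10^-8)(1610)/(2.770e-04) = 0.1581 Ω
R = R₁ + R₂ = 0.205 Ω

0.205 Ω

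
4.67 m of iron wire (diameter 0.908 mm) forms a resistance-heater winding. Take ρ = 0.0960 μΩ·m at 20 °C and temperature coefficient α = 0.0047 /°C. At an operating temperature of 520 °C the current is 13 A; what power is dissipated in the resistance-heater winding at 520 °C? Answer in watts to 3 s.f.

ρ = 0.0960 μΩ·m = 9.60×10^-8 Ω·m
A = π(d/2)² = π(4.5400e-04 m)² = 6.475e-07 m²
R₍20₎ = ρL/A = (9.60×10^-8)(4.67)/(6.475e-07) = 0.6924 Ω
R₍520₎ = R₍20₎(1 + αΔT) = 0.6924 × (1 + 0.0047×500) = 2.319 Ω
P = I²R = (13)² × 2.319 = 392 W

392 W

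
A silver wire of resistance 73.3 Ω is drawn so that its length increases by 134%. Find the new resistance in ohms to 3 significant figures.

k = 1 + 134/100 = 2.34; volume constant ⇒ A' = A/k, so R' = k²R.
R' = 5.476 × 73.3 = 401 Ω

401 Ω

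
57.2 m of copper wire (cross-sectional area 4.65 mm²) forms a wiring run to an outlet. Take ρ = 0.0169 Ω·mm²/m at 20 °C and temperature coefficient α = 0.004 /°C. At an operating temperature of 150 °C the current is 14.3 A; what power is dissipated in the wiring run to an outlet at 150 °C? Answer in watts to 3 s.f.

ρ = 0.0169 Ω·mm²/m = 1.69×10^-8 Ω·m
A = 4.65 mm² = 4.650e-06 m²
R₍20₎ = ρL/A = (1.69×10^-8)(57.2)/(4.650e-06) = 0.2079 Ω
R₍150₎ = R₍20₎(1 + αΔT) = 0.2079 × (1 + 0.004×130) = 0.316 Ω
P = I²R = (14.3)² × 0.316 = 64.6 W

64.6 W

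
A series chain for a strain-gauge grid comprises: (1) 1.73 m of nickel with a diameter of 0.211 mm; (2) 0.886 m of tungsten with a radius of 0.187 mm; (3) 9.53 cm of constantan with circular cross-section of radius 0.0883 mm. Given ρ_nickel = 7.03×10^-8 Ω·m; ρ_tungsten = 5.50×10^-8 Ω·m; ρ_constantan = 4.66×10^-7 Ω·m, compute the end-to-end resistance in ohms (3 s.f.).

Seg 1: A = π(d/2)² = π(1.0550e-04 m)² = 3.497e-08 m²
R_1 = (7.03×10^-8)(1.73)/(3.497e-08) = 3.478 Ω
Seg 2: A = πr² = π(1.8700e-04 m)² = 1.099e-07 m²
R_2 = (5.50×10^-8)(0.886)/(1.099e-07) = 0.4436 Ω
Seg 3: A = πr² = π(8.8300e-05 m)² = 2.449e-08 m²
R_3 = (4.66×10^-7)(0.0953)/(2.449e-08) = 1.813 Ω
R_total = R_1 + R_2 + R_3 = 5.73 Ω

5.73 Ω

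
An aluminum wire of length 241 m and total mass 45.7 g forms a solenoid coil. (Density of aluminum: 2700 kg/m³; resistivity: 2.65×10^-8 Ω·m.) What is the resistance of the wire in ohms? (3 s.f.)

A = m/(density·L) = 0.0457/(2700×241) = 7.0232e-08 m²
R = ρL/A = (2.65×10^-8)(241)/(7.0232e-08) = 90.9 Ω

90.9 Ω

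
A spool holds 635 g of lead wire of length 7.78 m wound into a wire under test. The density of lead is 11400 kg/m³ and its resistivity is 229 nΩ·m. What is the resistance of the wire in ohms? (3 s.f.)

0.249 Ω

ρ = 229 nΩ·m = 2.29×10^-7 Ω·m
A = m/(density·L) = 0.635/(11400×7.78) = 7.1596e-06 m²
R = ρL/A = (2.29×10^-7)(7.78)/(7.1596e-06) = 0.249 Ω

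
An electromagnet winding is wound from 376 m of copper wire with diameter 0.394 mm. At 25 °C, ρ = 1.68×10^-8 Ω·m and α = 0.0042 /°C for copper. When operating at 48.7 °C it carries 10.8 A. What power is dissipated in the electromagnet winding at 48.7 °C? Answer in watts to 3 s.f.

A = π(d/2)² = π(1.9700e-04 m)² = 1.219e-07 m²
R₍25₎ = ρL/A = (1.68×10^-8)(376)/(1.219e-07) = 51.81 Ω
R₍48.7₎ = R₍25₎(1 + αΔT) = 51.81 × (1 + 0.0042×23.7) = 56.97 Ω
P = I²R = (10.8)² × 56.97 = 6640 W

6640 W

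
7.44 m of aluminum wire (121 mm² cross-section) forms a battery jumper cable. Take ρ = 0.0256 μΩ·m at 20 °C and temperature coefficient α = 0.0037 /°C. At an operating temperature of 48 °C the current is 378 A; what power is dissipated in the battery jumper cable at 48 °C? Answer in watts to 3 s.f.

248 W

ρ = 0.0256 μΩ·m = 2.56×10^-8 Ω·m
A = 121 mm² = 1.210e-04 m²
R₍20₎ = ρL/A = (2.56×10^-8)(7.44)/(1.210e-04) = 0.001574 Ω
R₍48₎ = R₍20₎(1 + αΔT) = 0.001574 × (1 + 0.0037×28) = 0.001737 Ω
P = I²R = (378)² × 0.001737 = 248 W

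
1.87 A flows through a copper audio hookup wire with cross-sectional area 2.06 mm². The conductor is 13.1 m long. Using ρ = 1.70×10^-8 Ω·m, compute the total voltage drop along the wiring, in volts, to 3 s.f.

0.202 V

A = 2.06 mm² = 2.060e-06 m²
R = ρL/A = (1.70×10^-8)(13.1)/(2.060e-06) = 0.1081 Ω
V = IR = 1.87 × 0.1081 = 0.202 V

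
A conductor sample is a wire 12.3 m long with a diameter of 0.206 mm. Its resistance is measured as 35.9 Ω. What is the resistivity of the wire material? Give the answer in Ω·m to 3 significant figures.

A = π(d/2)² = π(1.0300e-04 m)² = 3.333e-08 m²
ρ = RA/L = (35.9)(3.333e-08)/(12.3) = 9.73×10^-8 Ω·m

9.73×10^-8 Ω·m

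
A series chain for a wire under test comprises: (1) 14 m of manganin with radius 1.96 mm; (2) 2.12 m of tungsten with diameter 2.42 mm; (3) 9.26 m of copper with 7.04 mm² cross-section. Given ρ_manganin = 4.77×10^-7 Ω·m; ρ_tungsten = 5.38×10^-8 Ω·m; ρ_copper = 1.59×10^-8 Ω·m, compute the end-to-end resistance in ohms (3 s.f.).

0.599 Ω

Seg 1: A = πr² = π(1.9600e-03 m)² = 1.207e-05 m²
R_1 = (4.77×10^-7)(14)/(1.207e-05) = 0.5533 Ω
Seg 2: A = π(d/2)² = π(1.2100e-03 m)² = 4.600e-06 m²
R_2 = (5.38×10^-8)(2.12)/(4.600e-06) = 0.0248 Ω
Seg 3: A = 7.04 mm² = 7.040e-06 m²
R_3 = (1.59×10^-8)(9.26)/(7.040e-06) = 0.02091 Ω
R_total = R_1 + R_2 + R_3 = 0.599 Ω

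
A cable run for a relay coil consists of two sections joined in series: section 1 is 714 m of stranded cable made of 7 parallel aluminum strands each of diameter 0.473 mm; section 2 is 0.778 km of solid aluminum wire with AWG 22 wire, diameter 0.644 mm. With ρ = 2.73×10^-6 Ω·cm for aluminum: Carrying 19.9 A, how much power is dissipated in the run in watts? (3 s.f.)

ρ = 2.73×10^-6 Ω·cm = 2.73×10^-8 Ω·m
Section 1: A_strand = π(2.3650e-04)² = 1.757e-07 m²; R₁ = ρL/(N·A_s) = (2.73×10^-8)(714)/(7×1.757e-07) = 15.85 Ω
Section 2: A = π(0.644/2 mm)² = π(3.2200e-04 m)² = 3.257e-07 m²
R₂ = (2.73×10^-8)(778)/(3.257e-07) = 65.2 Ω
R = R₁ + R₂ = 81.05 Ω
P = I²R = (19.9)² × 81.05 = 32100 W

32100 W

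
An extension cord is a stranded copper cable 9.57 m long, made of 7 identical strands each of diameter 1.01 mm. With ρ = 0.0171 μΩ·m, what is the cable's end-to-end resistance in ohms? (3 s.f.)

ρ = 0.0171 μΩ·m = 1.71×10^-8 Ω·m
A_strand = π(5.0500e-04 m)² = 8.012e-07 m²
R_strand = ρL/A = (1.71×10^-8)(9.57)/(8.012e-07) = 0.2043 Ω
R_total = R_strand/N = 0.2043/7 = 0.0292 Ω

0.0292 Ω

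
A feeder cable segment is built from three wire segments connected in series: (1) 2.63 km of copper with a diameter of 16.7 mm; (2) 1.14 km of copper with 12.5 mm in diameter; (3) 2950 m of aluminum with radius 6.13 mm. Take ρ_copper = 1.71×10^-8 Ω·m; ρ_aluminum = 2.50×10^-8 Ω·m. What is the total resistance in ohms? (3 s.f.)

Seg 1: A = π(d/2)² = π(8.3500e-03 m)² = 2.190e-04 m²
R_1 = (1.71×10^-8)(2630)/(2.190e-04) = 0.2053 Ω
Seg 2: A = π(d/2)² = π(6.2500e-03 m)² = 1.227e-04 m²
R_2 = (1.71×10^-8)(1140)/(1.227e-04) = 0.1589 Ω
Seg 3: A = πr² = π(6.1300e-03 m)² = 1.181e-04 m²
R_3 = (2.50×10^-8)(2950)/(1.181e-04) = 0.6247 Ω
R_total = R_1 + R_2 + R_3 = 0.989 Ω

0.989 Ω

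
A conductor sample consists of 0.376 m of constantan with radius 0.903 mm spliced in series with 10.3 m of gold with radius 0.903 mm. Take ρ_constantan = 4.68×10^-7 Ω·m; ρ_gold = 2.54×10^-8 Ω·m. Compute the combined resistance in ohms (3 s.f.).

Segment 1: A = πr² = π(9.0300e-04 m)² = 2.562e-06 m²
R₁ = ρL/A = (4.68×10^-7)(0.376)/(2.562e-06) = 0.06869 Ω
R₂ = (2.54×10^-8)(10.3)/(2.562e-06) = 0.1021 Ω
R = R₁ + R₂ = 0.171 Ω

0.171 Ω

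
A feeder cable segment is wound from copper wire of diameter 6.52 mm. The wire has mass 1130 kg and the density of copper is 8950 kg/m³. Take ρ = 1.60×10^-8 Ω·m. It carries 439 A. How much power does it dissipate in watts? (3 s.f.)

A = π(d/2)² = π(3.2600e-03 m)² = 3.3388e-05 m²
L = m/(density·A) = 1130/(8950×3.3388e-05) = 3782 m
R = ρL/A = (1.60×10^-8)(3782)/(3.3388e-05) = 1.812 Ω
P = I²R = (439)² × 1.812 = 3.49×10^5 W

3.49×10^5 W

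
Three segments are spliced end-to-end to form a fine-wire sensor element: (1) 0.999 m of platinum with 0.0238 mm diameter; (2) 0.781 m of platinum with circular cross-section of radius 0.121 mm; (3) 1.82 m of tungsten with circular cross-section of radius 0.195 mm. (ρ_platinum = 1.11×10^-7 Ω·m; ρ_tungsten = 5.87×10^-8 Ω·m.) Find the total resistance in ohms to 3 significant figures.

252 Ω

Seg 1: A = π(d/2)² = π(1.1900e-05 m)² = 4.449e-10 m²
R_1 = (1.11×10^-7)(0.999)/(4.449e-10) = 249.3 Ω
Seg 2: A = πr² = π(1.2100e-04 m)² = 4.600e-08 m²
R_2 = (1.11×10^-7)(0.781)/(4.600e-08) = 1.885 Ω
Seg 3: A = πr² = π(1.9500e-04 m)² = 1.195e-07 m²
R_3 = (5.87×10^-8)(1.82)/(1.195e-07) = 0.8943 Ω
R_total = R_1 + R_2 + R_3 = 252 Ω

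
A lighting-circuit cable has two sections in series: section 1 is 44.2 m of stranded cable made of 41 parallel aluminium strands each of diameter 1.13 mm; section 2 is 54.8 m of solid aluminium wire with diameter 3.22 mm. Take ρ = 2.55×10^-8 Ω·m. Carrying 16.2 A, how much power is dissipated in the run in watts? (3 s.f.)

52.2 W

Section 1: A_strand = π(5.6500e-04)² = 1.003e-06 m²; R₁ = ρL/(N·A_s) = (2.55×10^-8)(44.2)/(41×1.003e-06) = 0.02741 Ω
Section 2: A = π(d/2)² = π(1.6100e-03 m)² = 8.143e-06 m²
R₂ = (2.55×10^-8)(54.8)/(8.143e-06) = 0.1716 Ω
R = R₁ + R₂ = 0.199 Ω
P = I²R = (16.2)² × 0.199 = 52.2 W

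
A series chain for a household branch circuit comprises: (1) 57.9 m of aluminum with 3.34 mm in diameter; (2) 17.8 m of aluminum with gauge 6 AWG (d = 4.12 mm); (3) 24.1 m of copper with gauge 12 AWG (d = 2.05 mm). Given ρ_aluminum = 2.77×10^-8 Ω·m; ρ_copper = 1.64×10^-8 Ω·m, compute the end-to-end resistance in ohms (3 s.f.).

0.340 Ω

Seg 1: A = π(d/2)² = π(1.6700e-03 m)² = 8.762e-06 m²
R_1 = (2.77×10^-8)(57.9)/(8.762e-06) = 0.1831 Ω
Seg 2: A = π(4.12/2 mm)² = π(2.0600e-03 m)² = 1.333e-05 m²
R_2 = (2.77×10^-8)(17.8)/(1.333e-05) = 0.03698 Ω
Seg 3: A = π(2.05/2 mm)² = π(1.0250e-03 m)² = 3.301e-06 m²
R_3 = (1.64×10^-8)(24.1)/(3.301e-06) = 0.1197 Ω
R_total = R_1 + R_2 + R_3 = 0.340 Ω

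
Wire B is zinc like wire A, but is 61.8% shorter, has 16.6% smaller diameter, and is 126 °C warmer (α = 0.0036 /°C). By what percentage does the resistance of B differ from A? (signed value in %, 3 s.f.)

-20.2%

R ∝ ρL/d² with ρ ∝ (1+αΔT), so R_B/R_A = (1 − 61.8/100) × (1 − 16.6/100)⁻² × (1 + 0.0036×126)
= 0.382 × 1.438 × 1.454 = 0.7983
(R_B − R_A)/R_A = 0.7983 − 1 = -20.2%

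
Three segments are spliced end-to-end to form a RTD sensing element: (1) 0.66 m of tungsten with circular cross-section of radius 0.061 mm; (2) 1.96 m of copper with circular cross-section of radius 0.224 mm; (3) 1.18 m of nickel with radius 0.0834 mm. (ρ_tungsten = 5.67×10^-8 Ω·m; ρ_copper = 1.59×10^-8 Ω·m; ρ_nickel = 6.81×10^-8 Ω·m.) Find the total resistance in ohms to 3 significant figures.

Seg 1: A = πr² = π(6.1000e-05 m)² = 1.169e-08 m²
R_1 = (5.67×10^-8)(0.66)/(1.169e-08) = 3.201 Ω
Seg 2: A = πr² = π(2.2400e-04 m)² = 1.576e-07 m²
R_2 = (1.59×10^-8)(1.96)/(1.576e-07) = 0.1977 Ω
Seg 3: A = πr² = π(8.3400e-05 m)² = 2.185e-08 m²
R_3 = (6.81×10^-8)(1.18)/(2.185e-08) = 3.677 Ω
R_total = R_1 + R_2 + R_3 = 7.08 Ω

7.08 Ω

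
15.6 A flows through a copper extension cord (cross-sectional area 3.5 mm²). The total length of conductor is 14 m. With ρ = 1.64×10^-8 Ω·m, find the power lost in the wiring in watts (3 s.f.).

16.0 W

A = 3.5 mm² = 3.500e-06 m²
R = ρL/A = (1.64×10^-8)(14)/(3.500e-06) = 0.0656 Ω
P = I²R = (15.6)² × 0.0656 = 16.0 W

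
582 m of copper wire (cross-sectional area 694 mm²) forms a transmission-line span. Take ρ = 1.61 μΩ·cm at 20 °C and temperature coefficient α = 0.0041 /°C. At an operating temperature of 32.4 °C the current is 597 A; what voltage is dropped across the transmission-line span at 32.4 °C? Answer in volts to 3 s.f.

8.47 V

ρ = 1.61 μΩ·cm = 1.61×10^-8 Ω·m
A = 694 mm² = 6.940e-04 m²
R₍20₎ = ρL/A = (1.61×10^-8)(582)/(6.940e-04) = 0.0135 Ω
R₍32.4₎ = R₍20₎(1 + αΔT) = 0.0135 × (1 + 0.0041×12.4) = 0.01419 Ω
V = IR = 597 × 0.01419 = 8.47 V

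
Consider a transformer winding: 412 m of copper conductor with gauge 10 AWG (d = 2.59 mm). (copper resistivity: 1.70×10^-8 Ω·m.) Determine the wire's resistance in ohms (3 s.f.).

1.33 Ω

A = π(2.59/2 mm)² = π(1.2950e-03 m)² = 5.269e-06 m²
R = ρL/A = (1.70×10^-8)(412 m)/(5.269e-06 m²) = 1.33 Ω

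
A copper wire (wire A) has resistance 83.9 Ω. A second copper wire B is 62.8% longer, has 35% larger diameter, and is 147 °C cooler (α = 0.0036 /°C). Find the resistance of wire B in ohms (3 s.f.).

R ∝ ρL/d² with ρ ∝ (1+αΔT), so R_B/R_A = (1 + 62.8/100) × (1 + 35/100)⁻² × (1 − 0.0036×147)
= 1.628 × 0.5487 × 0.4708 = 0.4206
R_B = 0.4206 × 83.9 = 35.3 Ω

35.3 Ω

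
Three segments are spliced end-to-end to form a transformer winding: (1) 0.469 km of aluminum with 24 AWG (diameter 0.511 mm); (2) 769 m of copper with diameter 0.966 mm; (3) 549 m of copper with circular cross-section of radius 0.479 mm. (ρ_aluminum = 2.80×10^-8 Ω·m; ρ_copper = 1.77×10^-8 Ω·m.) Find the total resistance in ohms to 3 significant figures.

96.1 Ω

Seg 1: A = π(0.511/2 mm)² = π(2.5550e-04 m)² = 2.051e-07 m²
R_1 = (2.80×10^-8)(469)/(2.051e-07) = 64.03 Ω
Seg 2: A = π(d/2)² = π(4.8300e-04 m)² = 7.329e-07 m²
R_2 = (1.77×10^-8)(769)/(7.329e-07) = 18.57 Ω
Seg 3: A = πr² = π(4.7900e-04 m)² = 7.208e-07 m²
R_3 = (1.77×10^-8)(549)/(7.208e-07) = 13.48 Ω
R_total = R_1 + R_2 + R_3 = 96.1 Ω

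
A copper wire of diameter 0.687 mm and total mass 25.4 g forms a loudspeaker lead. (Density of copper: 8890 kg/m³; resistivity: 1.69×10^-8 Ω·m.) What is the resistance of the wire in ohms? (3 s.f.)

0.351 Ω

A = π(d/2)² = π(3.4350e-04 m)² = 3.7068e-07 m²
L = m/(density·A) = 0.0254/(8890×3.7068e-07) = 7.708 m
R = ρL/A = (1.69×10^-8)(7.708)/(3.7068e-07) = 0.351 Ω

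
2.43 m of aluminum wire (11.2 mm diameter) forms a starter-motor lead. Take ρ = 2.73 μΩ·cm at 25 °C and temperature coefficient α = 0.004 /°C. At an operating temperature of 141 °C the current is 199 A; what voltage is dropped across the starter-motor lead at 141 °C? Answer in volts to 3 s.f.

0.196 V

ρ = 2.73 μΩ·cm = 2.73×10^-8 Ω·m
A = π(d/2)² = π(5.6000e-03 m)² = 9.852e-05 m²
R₍25₎ = ρL/A = (2.73×10^-8)(2.43)/(9.852e-05) = 6.734×10^-4 Ω
R₍141₎ = R₍25₎(1 + αΔT) = 6.734×10^-4 × (1 + 0.004×116) = 9.858×10^-4 Ω
V = IR = 199 × 9.858×10^-4 = 0.196 V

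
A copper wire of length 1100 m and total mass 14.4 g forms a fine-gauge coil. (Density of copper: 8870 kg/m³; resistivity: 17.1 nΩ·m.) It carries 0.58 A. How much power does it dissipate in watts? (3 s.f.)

4290 W

ρ = 17.1 nΩ·m = 1.71×10^-8 Ω·m
A = m/(density·L) = 0.0144/(8870×1100) = 1.4759e-09 m²
R = ρL/A = (1.71×10^-8)(1100)/(1.4759e-09) = 12750 Ω
P = I²R = (0.58)² × 12750 = 4290 W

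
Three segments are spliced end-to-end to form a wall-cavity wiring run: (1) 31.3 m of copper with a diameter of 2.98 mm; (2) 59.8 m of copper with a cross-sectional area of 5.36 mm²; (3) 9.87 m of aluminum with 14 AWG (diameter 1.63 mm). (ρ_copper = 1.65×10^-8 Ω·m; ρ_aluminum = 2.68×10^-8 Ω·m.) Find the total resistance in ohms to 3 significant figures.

0.385 Ω

Seg 1: A = π(d/2)² = π(1.4900e-03 m)² = 6.975e-06 m²
R_1 = (1.65×10^-8)(31.3)/(6.975e-06) = 0.07405 Ω
Seg 2: A = 5.36 mm² = 5.360e-06 m²
R_2 = (1.65×10^-8)(59.8)/(5.360e-06) = 0.1841 Ω
Seg 3: A = π(1.63/2 mm)² = π(8.1500e-04 m)² = 2.087e-06 m²
R_3 = (2.68×10^-8)(9.87)/(2.087e-06) = 0.1268 Ω
R_total = R_1 + R_2 + R_3 = 0.385 Ω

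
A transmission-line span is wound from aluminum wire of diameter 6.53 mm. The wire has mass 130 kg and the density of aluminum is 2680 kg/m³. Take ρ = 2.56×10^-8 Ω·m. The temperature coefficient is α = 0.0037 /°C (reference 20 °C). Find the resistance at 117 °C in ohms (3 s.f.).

1.50 Ω

A = π(d/2)² = π(3.2650e-03 m)² = 3.3490e-05 m²
L = m/(density·A) = 130/(2680×3.3490e-05) = 1448 m
R = ρL/A = (2.56×10^-8)(1448)/(3.3490e-05) = 1.107 Ω
R(117 °C) = 1.107 × (1 + 0.0037×97) = 1.50 Ω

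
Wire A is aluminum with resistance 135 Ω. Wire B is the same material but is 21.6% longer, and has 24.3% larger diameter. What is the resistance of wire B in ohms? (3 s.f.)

106 Ω

R ∝ L/d², so R_B/R_A = (1 + 21.6/100) × (1 + 24.3/100)⁻²
= 1.216 × 0.6472 = 0.787
R_B = 0.787 × 135 = 106 Ω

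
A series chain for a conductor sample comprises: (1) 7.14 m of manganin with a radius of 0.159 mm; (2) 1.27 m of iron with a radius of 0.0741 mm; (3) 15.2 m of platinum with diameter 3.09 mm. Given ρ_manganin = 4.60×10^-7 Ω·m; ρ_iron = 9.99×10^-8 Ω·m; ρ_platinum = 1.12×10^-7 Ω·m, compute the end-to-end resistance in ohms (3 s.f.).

Seg 1: A = πr² = π(1.5900e-04 m)² = 7.942e-08 m²
R_1 = (4.60×10^-7)(7.14)/(7.942e-08) = 41.35 Ω
Seg 2: A = πr² = π(7.4100e-05 m)² = 1.725e-08 m²
R_2 = (9.99×10^-8)(1.27)/(1.725e-08) = 7.355 Ω
Seg 3: A = π(d/2)² = π(1.5450e-03 m)² = 7.499e-06 m²
R_3 = (1.12×10^-7)(15.2)/(7.499e-06) = 0.227 Ω
R_total = R_1 + R_2 + R_3 = 48.9 Ω

48.9 Ω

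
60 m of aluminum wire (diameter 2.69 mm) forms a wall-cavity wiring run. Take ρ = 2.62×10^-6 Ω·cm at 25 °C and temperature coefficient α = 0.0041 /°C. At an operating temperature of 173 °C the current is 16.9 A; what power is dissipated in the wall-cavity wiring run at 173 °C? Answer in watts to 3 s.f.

127 W

ρ = 2.62×10^-6 Ω·cm = 2.62×10^-8 Ω·m
A = π(d/2)² = π(1.3450e-03 m)² = 5.683e-06 m²
R₍25₎ = ρL/A = (2.62×10^-8)(60)/(5.683e-06) = 0.2766 Ω
R₍173₎ = R₍25₎(1 + αΔT) = 0.2766 × (1 + 0.0041×148) = 0.4444 Ω
P = I²R = (16.9)² × 0.4444 = 127 W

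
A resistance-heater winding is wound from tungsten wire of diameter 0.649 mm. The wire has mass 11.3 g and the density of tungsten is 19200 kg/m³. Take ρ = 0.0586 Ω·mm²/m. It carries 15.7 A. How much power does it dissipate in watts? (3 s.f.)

77.7 W

ρ = 0.0586 Ω·mm²/m = 5.86×10^-8 Ω·m
A = π(d/2)² = π(3.2450e-04 m)² = 3.3081e-07 m²
L = m/(density·A) = 0.0113/(19200×3.3081e-07) = 1.779 m
R = ρL/A = (5.86×10^-8)(1.779)/(3.3081e-07) = 0.3151 Ω
P = I²R = (15.7)² × 0.3151 = 77.7 W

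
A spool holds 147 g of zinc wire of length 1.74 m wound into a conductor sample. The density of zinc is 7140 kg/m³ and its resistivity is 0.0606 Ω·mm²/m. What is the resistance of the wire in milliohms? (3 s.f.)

ρ = 0.0606 Ω·mm²/m = 6.06×10^-8 Ω·m
A = m/(density·L) = 0.147/(7140×1.74) = 1.1832e-05 m²
R = ρL/A = (6.06×10^-8)(1.74)/(1.1832e-05) = 8.91 mΩ

8.91 mΩ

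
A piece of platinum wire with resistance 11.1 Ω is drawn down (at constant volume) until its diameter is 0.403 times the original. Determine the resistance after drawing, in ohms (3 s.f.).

Volume constant ⇒ L' = L/r² with r = 0.403. R' = ρL'/A' = ρ(L/r²)/(πr²d₀²/4) = R/r⁴.
R' = 37.91 × 11.1 = 421 Ω

421 Ω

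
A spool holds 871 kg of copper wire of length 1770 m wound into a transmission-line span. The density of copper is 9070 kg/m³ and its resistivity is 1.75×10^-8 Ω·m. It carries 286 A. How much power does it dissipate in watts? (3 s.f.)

A = m/(density·L) = 871/(9070×1770) = 5.4255e-05 m²
R = ρL/A = (1.75×10^-8)(1770)/(5.4255e-05) = 0.5709 Ω
P = I²R = (286)² × 0.5709 = 46700 W

46700 W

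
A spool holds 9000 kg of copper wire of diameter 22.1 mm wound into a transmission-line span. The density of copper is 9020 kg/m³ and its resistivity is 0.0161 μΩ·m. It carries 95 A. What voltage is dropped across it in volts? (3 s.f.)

ρ = 0.0161 μΩ·m = 1.61×10^-8 Ω·m
A = π(d/2)² = π(1.1050e-02 m)² = 3.8360e-04 m²
L = m/(density·A) = 9000/(9020×3.8360e-04) = 2601 m
R = ρL/A = (1.61×10^-8)(2601)/(3.8360e-04) = 0.1092 Ω
V = IR = 95 × 0.1092 = 10.4 V

10.4 V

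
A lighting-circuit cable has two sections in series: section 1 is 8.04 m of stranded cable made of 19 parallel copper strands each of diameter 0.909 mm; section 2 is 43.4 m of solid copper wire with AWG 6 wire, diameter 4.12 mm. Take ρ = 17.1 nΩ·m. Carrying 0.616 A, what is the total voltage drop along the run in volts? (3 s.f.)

ρ = 17.1 nΩ·m = 1.71×10^-8 Ω·m
Section 1: A_strand = π(4.5450e-04)² = 6.490e-07 m²; R₁ = ρL/(N·A_s) = (1.71×10^-8)(8.04)/(19×6.490e-07) = 0.01115 Ω
Section 2: A = π(4.12/2 mm)² = π(2.0600e-03 m)² = 1.333e-05 m²
R₂ = (1.71×10^-8)(43.4)/(1.333e-05) = 0.05567 Ω
R = R₁ + R₂ = 0.06682 Ω
V = IR = 0.616 × 0.06682 = 0.0412 V

0.0412 V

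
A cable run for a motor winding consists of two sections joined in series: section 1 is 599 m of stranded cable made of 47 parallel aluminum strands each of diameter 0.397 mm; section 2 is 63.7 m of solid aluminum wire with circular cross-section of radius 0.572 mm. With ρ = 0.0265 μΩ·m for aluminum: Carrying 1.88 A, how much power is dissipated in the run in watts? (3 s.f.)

ρ = 0.0265 μΩ·m = 2.65×10^-8 Ω·m
Section 1: A_strand = π(1.9850e-04)² = 1.238e-07 m²; R₁ = ρL/(N·A_s) = (2.65×10^-8)(599)/(47×1.238e-07) = 2.728 Ω
Section 2: A = πr² = π(5.7200e-04 m)² = 1.028e-06 m²
R₂ = (2.65×10^-8)(63.7)/(1.028e-06) = 1.642 Ω
R = R₁ + R₂ = 4.371 Ω
P = I²R = (1.88)² × 4.371 = 15.4 W

15.4 W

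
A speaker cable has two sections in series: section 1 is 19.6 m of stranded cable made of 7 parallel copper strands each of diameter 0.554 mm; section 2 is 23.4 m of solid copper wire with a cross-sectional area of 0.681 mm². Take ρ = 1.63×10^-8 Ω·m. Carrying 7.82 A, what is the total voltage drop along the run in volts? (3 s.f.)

Section 1: A_strand = π(2.7700e-04)² = 2.411e-07 m²; R₁ = ρL/(N·A_s) = (1.63×10^-8)(19.6)/(7×2.411e-07) = 0.1893 Ω
Section 2: A = 0.681 mm² = 6.810e-07 m²
R₂ = (1.63×10^-8)(23.4)/(6.810e-07) = 0.5601 Ω
R = R₁ + R₂ = 0.7494 Ω
V = IR = 7.82 × 0.7494 = 5.86 V

5.86 V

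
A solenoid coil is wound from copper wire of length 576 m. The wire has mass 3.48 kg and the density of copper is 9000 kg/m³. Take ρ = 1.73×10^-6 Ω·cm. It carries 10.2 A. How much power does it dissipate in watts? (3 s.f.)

ρ = 1.73×10^-6 Ω·cm = 1.73×10^-8 Ω·m
A = m/(density·L) = 3.48/(9000×576) = 6.7130e-07 m²
R = ρL/A = (1.73×10^-8)(576)/(6.7130e-07) = 14.84 Ω
P = I²R = (10.2)² × 14.84 = 1540 W

1540 W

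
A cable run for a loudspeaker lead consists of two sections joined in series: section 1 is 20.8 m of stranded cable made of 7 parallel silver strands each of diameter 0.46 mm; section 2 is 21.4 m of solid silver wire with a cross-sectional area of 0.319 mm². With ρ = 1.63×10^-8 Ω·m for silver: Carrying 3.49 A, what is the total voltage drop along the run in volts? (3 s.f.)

Section 1: A_strand = π(2.3000e-04)² = 1.662e-07 m²; R₁ = ρL/(N·A_s) = (1.63×10^-8)(20.8)/(7×1.662e-07) = 0.2914 Ω
Section 2: A = 0.319 mm² = 3.190e-07 m²
R₂ = (1.63×10^-8)(21.4)/(3.190e-07) = 1.093 Ω
R = R₁ + R₂ = 1.385 Ω
V = IR = 3.49 × 1.385 = 4.83 V

4.83 V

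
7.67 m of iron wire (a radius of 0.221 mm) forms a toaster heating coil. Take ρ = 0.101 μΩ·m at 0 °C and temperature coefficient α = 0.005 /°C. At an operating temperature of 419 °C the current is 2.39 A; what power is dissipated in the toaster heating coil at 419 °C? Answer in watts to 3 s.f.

89.3 W

ρ = 0.101 μΩ·m = 1.01×10^-7 Ω·m
A = πr² = π(2.2100e-04 m)² = 1.534e-07 m²
R₍0₎ = ρL/A = (1.01×10^-7)(7.67)/(1.534e-07) = 5.049 Ω
R₍419₎ = R₍0₎(1 + αΔT) = 5.049 × (1 + 0.005×419) = 15.63 Ω
P = I²R = (2.39)² × 15.63 = 89.3 W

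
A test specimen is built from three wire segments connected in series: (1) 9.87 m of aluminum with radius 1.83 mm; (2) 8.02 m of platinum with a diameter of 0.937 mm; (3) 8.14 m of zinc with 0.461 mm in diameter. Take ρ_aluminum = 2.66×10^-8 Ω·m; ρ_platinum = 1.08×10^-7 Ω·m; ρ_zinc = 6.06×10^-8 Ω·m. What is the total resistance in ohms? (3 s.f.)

Seg 1: A = πr² = π(1.8300e-03 m)² = 1.052e-05 m²
R_1 = (2.66×10^-8)(9.87)/(1.052e-05) = 0.02495 Ω
Seg 2: A = π(d/2)² = π(4.6850e-04 m)² = 6.896e-07 m²
R_2 = (1.08×10^-7)(8.02)/(6.896e-07) = 1.256 Ω
Seg 3: A = π(d/2)² = π(2.3050e-04 m)² = 1.669e-07 m²
R_3 = (6.06×10^-8)(8.14)/(1.669e-07) = 2.955 Ω
R_total = R_1 + R_2 + R_3 = 4.24 Ω

4.24 Ω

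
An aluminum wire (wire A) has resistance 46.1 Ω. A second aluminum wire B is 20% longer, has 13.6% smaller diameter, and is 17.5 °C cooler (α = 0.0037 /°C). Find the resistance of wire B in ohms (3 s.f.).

69.3 Ω

R ∝ ρL/d² with ρ ∝ (1+αΔT), so R_B/R_A = (1 + 20/100) × (1 − 13.6/100)⁻² × (1 − 0.0037×17.5)
= 1.2 × 1.34 × 0.9353 = 1.503
R_B = 1.503 × 46.1 = 69.3 Ω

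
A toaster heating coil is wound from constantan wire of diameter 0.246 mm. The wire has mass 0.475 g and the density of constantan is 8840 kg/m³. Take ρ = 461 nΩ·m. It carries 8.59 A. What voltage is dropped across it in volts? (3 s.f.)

94.2 V

ρ = 461 nΩ·m = 4.61×10^-7 Ω·m
A = π(d/2)² = π(1.2300e-04 m)² = 4.7529e-08 m²
L = m/(density·A) = 4.750×10^-4/(8840×4.7529e-08) = 1.131 m
R = ρL/A = (4.61×10^-7)(1.131)/(4.7529e-08) = 10.97 Ω
V = IR = 8.59 × 10.97 = 94.2 V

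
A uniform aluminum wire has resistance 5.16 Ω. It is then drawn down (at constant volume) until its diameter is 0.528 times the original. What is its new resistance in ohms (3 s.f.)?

Volume constant ⇒ L' = L/r² with r = 0.528. R' = ρL'/A' = ρ(L/r²)/(πr²d₀²/4) = R/r⁴.
R' = 12.87 × 5.16 = 66.4 Ω

66.4 Ω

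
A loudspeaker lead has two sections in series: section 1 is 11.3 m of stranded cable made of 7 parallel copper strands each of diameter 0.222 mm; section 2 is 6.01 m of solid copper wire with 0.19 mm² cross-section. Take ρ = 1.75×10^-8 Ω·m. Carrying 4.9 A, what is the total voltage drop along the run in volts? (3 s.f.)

6.29 V

Section 1: A_strand = π(1.1100e-04)² = 3.871e-08 m²; R₁ = ρL/(N·A_s) = (1.75×10^-8)(11.3)/(7×3.871e-08) = 0.7298 Ω
Section 2: A = 0.19 mm² = 1.900e-07 m²
R₂ = (1.75×10^-8)(6.01)/(1.900e-07) = 0.5536 Ω
R = R₁ + R₂ = 1.283 Ω
V = IR = 4.9 × 1.283 = 6.29 V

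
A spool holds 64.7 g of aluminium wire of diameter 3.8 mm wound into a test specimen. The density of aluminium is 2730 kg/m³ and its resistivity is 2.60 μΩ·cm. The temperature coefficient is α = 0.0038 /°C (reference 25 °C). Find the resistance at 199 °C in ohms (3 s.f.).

ρ = 2.60 μΩ·cm = 2.60×10^-8 Ω·m
A = π(d/2)² = π(1.9000e-03 m)² = 1.1341e-05 m²
L = m/(density·A) = 0.0647/(2730×1.1341e-05) = 2.09 m
R = ρL/A = (2.60×10^-8)(2.09)/(1.1341e-05) = 0.004791 Ω
R(199 °C) = 0.004791 × (1 + 0.0038×174) = 0.00796 Ω

0.00796 Ω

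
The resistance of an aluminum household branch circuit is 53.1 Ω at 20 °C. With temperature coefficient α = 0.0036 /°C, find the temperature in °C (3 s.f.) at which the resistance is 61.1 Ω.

R = R₀(1 + α(T − T₀)) ⇒ T = T₀ + (R/R₀ − 1)/α
T = 20 + (61.1/53.1 − 1)/0.0036 = 20 + (0.1507)/0.0036 = 61.8 °C

61.8 °C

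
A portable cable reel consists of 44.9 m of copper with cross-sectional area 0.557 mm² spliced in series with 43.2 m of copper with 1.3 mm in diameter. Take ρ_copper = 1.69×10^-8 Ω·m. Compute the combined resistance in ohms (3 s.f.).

1.91 Ω

Segment 1: A = 0.557 mm² = 5.570e-07 m²
R₁ = ρL/A = (1.69×10^-8)(44.9)/(5.570e-07) = 1.362 Ω
Segment 2: A = π(d/2)² = π(6.5000e-04 m)² = 1.327e-06 m²
R₂ = (1.69×10^-8)(43.2)/(1.327e-06) = 0.55 Ω
R = R₁ + R₂ = 1.91 Ω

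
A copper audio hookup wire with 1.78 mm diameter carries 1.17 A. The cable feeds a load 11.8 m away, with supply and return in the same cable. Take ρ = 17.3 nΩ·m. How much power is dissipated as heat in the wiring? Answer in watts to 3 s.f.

ρ = 17.3 nΩ·m = 1.73×10^-8 Ω·m
A = π(d/2)² = π(8.9000e-04 m)² = 2.488e-06 m²
Total conductor length (both ways) L = 2 × 11.8 = 23.6 m
R = ρL/A = (1.73×10^-8)(23.6)/(2.488e-06) = 0.1641 Ω
P = I²R = (1.17)² × 0.1641 = 0.225 W

0.225 W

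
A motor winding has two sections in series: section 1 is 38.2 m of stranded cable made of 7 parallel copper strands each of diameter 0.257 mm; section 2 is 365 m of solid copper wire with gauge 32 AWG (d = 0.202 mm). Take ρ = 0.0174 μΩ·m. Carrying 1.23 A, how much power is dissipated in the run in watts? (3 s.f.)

303 W

ρ = 0.0174 μΩ·m = 1.74×10^-8 Ω·m
Section 1: A_strand = π(1.2850e-04)² = 5.187e-08 m²; R₁ = ρL/(N·A_s) = (1.74×10^-8)(38.2)/(7×5.187e-08) = 1.83 Ω
Section 2: A = π(0.202/2 mm)² = π(1.0100e-04 m)² = 3.205e-08 m²
R₂ = (1.74×10^-8)(365)/(3.205e-08) = 198.2 Ω
R = R₁ + R₂ = 200 Ω
P = I²R = (1.23)² × 200 = 303 W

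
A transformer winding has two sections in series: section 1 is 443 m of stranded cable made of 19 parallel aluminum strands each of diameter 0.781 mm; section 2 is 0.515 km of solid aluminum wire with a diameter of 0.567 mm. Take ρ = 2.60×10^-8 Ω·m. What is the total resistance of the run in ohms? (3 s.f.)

Section 1: A_strand = π(3.9050e-04)² = 4.791e-07 m²; R₁ = ρL/(N·A_s) = (2.60×10^-8)(443)/(19×4.791e-07) = 1.265 Ω
Section 2: A = π(d/2)² = π(2.8350e-04 m)² = 2.525e-07 m²
R₂ = (2.60×10^-8)(515)/(2.525e-07) = 53.03 Ω
R = R₁ + R₂ = 54.3 Ω

54.3 Ω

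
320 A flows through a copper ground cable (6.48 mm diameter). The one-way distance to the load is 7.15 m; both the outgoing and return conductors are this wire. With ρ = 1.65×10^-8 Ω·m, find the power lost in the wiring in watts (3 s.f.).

A = π(d/2)² = π(3.2400e-03 m)² = 3.298e-05 m²
Total conductor length (both ways) L = 2 × 7.15 = 14.3 m
R = ρL/A = (1.65×10^-8)(14.3)/(3.298e-05) = 0.007155 Ω
P = I²R = (320)² × 0.007155 = 733 W

733 W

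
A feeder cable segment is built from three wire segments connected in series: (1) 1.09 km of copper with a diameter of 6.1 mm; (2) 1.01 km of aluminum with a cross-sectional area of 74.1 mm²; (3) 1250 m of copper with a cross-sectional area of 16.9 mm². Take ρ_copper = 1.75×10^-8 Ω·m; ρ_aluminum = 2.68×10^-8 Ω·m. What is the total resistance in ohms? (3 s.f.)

Seg 1: A = π(d/2)² = π(3.0500e-03 m)² = 2.922e-05 m²
R_1 = (1.75×10^-8)(1090)/(2.922e-05) = 0.6527 Ω
Seg 2: A = 74.1 mm² = 7.410e-05 m²
R_2 = (2.68×10^-8)(1010)/(7.410e-05) = 0.3653 Ω
Seg 3: A = 16.9 mm² = 1.690e-05 m²
R_3 = (1.75×10^-8)(1250)/(1.690e-05) = 1.294 Ω
R_total = R_1 + R_2 + R_3 = 2.31 Ω

2.31 Ω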